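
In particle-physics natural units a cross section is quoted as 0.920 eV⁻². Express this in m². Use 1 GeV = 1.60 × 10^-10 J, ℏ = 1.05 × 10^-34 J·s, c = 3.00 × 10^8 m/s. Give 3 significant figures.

3.57 × 10^-14 m²

Area is [L]² = [E]⁻²·(ℏc)²; restore (ℏc)².
1 GeV⁻² → (ℏc)² × (1 GeV in J)⁻² = 3.88 × 10^-32 m².
Convert the energy scale: 0.920 eV⁻² = 9.20 × 10^17 GeV⁻².
Result: 9.20 × 10^17 × 3.88 × 10^-32 = 3.57 × 10^-14 m².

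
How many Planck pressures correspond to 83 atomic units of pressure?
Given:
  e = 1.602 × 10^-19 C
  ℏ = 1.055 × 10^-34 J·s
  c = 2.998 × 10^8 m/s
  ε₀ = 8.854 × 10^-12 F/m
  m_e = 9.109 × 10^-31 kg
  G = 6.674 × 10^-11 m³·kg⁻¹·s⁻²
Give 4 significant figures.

5.248 × 10^-99

atomic unit of pressure: P_au = E_h/a₀³ = m_e⁴e¹⁰/((4πε₀)⁵ℏ⁸) = 2.929 × 10^13 Pa
Planck pressure: p_P = c⁷/(ℏG²) = 4.632 × 10^113 Pa
83 × 2.929 × 10^13 / 4.632 × 10^113 = 5.248 × 10^-99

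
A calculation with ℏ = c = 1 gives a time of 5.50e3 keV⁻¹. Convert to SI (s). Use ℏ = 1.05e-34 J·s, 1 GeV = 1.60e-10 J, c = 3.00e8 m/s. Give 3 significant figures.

A time is [E]⁻¹ in ℏ=c=1; restore one factor of ℏ.
1 GeV⁻¹ → ℏ × (1 GeV in J)⁻¹ = 6.56e-25 s.
Convert the energy scale: 5.50e3 keV⁻¹ = 5.50e9 GeV⁻¹.
Result: 5.50e9 × 6.56e-25 = 3.61e-15 s.

3.61e-15 s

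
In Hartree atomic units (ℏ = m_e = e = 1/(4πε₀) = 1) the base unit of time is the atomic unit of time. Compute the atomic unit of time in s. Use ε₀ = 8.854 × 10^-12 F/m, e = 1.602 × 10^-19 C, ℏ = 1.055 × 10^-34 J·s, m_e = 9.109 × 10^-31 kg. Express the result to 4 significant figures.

2.423 × 10^-17 s

τ_au = (4πε₀)²ℏ³/(m_e e⁴)
E_h = 4.354 × 10^-18 J
ℏ/E_h = 2.423 × 10^-17 s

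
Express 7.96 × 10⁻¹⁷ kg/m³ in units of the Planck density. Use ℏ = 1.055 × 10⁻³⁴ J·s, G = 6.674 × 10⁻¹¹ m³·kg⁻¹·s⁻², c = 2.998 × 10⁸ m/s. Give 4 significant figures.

1.544 × 10⁻¹¹³

Planck density: ρ_P = c⁵/(ℏG²) = 5.154 × 10⁹⁶ kg/m³.
7.96 × 10⁻¹⁷ / 5.154 × 10⁹⁶ = 1.544 × 10⁻¹¹³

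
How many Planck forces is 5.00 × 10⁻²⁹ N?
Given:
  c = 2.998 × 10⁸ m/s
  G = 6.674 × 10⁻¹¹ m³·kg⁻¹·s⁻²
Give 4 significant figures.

4.131 × 10⁻⁷³

Planck force: F_P = c⁴/G = 1.210 × 10⁴⁴ N.
5.00 × 10⁻²⁹ / 1.210 × 10⁴⁴ = 4.131 × 10⁻⁷³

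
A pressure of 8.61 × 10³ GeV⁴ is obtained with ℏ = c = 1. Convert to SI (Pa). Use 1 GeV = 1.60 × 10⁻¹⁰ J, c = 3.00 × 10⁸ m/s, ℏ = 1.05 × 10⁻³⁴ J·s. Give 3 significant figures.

1.81 × 10⁴¹ Pa

Pressure is [E]/[L]³ = [E]⁴/(ℏc)³.
1 GeV⁴ → 1/(ℏc)³ × (1 GeV in J)⁴ = 2.10 × 10³⁷ Pa.
Result: 8.61 × 10³ × 2.10 × 10³⁷ = 1.81 × 10⁴¹ Pa.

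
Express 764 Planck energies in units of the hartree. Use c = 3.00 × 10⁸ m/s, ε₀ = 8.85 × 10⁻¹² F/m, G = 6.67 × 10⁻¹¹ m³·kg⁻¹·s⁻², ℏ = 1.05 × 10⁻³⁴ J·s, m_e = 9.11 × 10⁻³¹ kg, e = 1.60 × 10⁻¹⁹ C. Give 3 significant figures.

3.41 × 10²⁹

Planck energy: E_P = √(ℏc⁵/G) = 1.96 × 10⁹ J
hartree: E_h = m_e e⁴/(4πε₀ℏ)² = 4.38 × 10⁻¹⁸ J
764 × 1.96 × 10⁹ / 4.38 × 10⁻¹⁸ = 3.41 × 10²⁹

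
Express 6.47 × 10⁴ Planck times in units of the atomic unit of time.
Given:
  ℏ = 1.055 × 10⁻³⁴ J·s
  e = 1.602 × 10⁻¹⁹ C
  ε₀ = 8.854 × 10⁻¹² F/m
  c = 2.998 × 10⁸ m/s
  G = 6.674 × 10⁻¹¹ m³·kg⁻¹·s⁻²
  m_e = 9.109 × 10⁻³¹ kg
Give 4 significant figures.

Planck time: t_P = √(ℏG/c⁵) = 5.392 × 10⁻⁴⁴ s
atomic unit of time: τ_au = (4πε₀)²ℏ³/(m_e e⁴) = 2.423 × 10⁻¹⁷ s
6.47 × 10⁴ × 5.392 × 10⁻⁴⁴ / 2.423 × 10⁻¹⁷ = 1.440 × 10⁻²²

1.440 × 10⁻²²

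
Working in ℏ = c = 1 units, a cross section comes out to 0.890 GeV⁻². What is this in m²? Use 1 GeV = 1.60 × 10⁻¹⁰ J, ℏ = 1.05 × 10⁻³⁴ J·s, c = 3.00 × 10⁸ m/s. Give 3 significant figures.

3.45 × 10⁻³² m²

Area is [L]² = [E]⁻²·(ℏc)²; restore (ℏc)².
1 GeV⁻² → (ℏc)² × (1 GeV in J)⁻² = 3.88 × 10⁻³² m².
Result: 0.890 × 3.88 × 10⁻³² = 3.45 × 10⁻³² m².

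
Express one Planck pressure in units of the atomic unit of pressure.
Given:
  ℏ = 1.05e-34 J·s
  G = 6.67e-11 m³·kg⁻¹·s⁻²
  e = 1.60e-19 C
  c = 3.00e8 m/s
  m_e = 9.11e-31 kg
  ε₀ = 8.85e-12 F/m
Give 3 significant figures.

1.55e100

Planck pressure: p_P = c⁷/(ℏG²) = 4.68e113 Pa
atomic unit of pressure: P_au = E_h/a₀³ = m_e⁴e¹⁰/((4πε₀)⁵ℏ⁸) = 3.01e13 Pa
ratio = 4.68e113 / 3.01e13 = 1.55e100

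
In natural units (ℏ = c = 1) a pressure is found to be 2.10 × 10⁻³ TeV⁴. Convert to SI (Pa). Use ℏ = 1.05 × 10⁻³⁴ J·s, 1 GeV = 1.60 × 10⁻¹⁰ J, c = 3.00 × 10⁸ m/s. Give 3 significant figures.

4.40 × 10⁴⁶ Pa

Pressure is [E]/[L]³ = [E]⁴/(ℏc)³.
1 GeV⁴ → 1/(ℏc)³ × (1 GeV in J)⁴ = 2.10 × 10³⁷ Pa.
Convert the energy scale: 2.10 × 10⁻³ TeV⁴ = 2.10 × 10⁹ GeV⁴.
Result: 2.10 × 10⁹ × 2.10 × 10³⁷ = 4.40 × 10⁴⁶ Pa.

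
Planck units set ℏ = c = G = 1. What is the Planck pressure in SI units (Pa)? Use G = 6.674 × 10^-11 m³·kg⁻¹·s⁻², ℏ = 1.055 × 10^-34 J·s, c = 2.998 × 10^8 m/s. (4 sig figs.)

4.632 × 10^113 Pa

The unique combination of the constants set to 1 with dimensions of pressure is p_P = c⁷/(ℏG²).
  = 2.177 × 10^59 / 4.699 × 10^-55
  = 4.632 × 10^113 Pa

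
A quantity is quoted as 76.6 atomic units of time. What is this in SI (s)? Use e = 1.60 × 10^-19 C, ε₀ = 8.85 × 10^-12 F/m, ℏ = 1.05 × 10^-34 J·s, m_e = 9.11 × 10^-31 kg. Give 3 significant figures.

1.84 × 10^-15 s

One atomic unit of time: τ_au = (4πε₀)²ℏ³/(m_e e⁴) = 2.40 × 10^-17 s.
76.6 × 2.40 × 10^-17 s = 1.84 × 10^-15 s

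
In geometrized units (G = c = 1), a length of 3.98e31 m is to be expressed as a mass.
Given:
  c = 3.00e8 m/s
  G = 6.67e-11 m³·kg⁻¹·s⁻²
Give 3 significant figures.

5.37e58 kg

Length → mass via c²/G.
3.98e31 m × (c²/G) = 5.37e58 kg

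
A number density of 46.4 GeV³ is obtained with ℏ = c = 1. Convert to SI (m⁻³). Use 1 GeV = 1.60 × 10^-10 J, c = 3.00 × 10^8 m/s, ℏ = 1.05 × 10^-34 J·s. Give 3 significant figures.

Number density is [L]⁻³ = [E]³/(ℏc)³.
1 GeV³ → 1/(ℏc)³ × (1 GeV in J)³ = 1.31 × 10^47 m⁻³.
Result: 46.4 × 1.31 × 10^47 = 6.08 × 10^48 m⁻³.

6.08 × 10^48 m⁻³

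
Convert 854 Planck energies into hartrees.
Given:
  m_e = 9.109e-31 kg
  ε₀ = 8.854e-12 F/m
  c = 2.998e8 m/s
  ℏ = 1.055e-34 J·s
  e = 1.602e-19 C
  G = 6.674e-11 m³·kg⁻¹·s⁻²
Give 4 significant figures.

Planck energy: E_P = √(ℏc⁵/G) = 1.957e9 J
hartree: E_h = m_e e⁴/(4πε₀ℏ)² = 4.354e-18 J
854 × 1.957e9 / 4.354e-18 = 3.838e29

3.838e29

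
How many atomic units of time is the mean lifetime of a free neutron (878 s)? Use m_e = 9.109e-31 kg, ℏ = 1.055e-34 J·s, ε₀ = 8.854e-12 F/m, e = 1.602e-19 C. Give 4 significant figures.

3.624e19

atomic unit of time: τ_au = (4πε₀)²ℏ³/(m_e e⁴) = 2.423e-17 s.
878 / 2.423e-17 = 3.624e19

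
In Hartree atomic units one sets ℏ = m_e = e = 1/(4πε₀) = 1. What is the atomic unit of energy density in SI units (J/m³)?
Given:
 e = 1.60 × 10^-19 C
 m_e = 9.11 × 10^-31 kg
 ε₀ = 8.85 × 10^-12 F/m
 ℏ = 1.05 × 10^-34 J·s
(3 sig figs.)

3.01 × 10^13 J/m³

u_au = E_h/a₀³ = m_e⁴e¹⁰/((4πε₀)⁵ℏ⁸)
E_h = 4.38 × 10^-18 J
a₀ = 5.26 × 10^-11 m
E_h/a₀³ = 3.01 × 10^13 J/m³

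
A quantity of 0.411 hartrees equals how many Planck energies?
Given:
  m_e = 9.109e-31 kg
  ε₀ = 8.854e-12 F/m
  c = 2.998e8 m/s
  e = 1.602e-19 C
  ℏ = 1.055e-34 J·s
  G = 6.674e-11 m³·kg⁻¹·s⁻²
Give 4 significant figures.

9.146e-28

hartree: E_h = m_e e⁴/(4πε₀ℏ)² = 4.354e-18 J
Planck energy: E_P = √(ℏc⁵/G) = 1.957e9 J
0.411 × 4.354e-18 / 1.957e9 = 9.146e-28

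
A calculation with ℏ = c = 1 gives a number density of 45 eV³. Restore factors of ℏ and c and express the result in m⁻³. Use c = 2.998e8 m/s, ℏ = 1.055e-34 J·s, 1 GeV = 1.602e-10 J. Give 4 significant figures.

Number density is [L]⁻³ = [E]³/(ℏc)³.
1 GeV³ → 1/(ℏc)³ × (1 GeV in J)³ = 1.299e47 m⁻³.
Convert the energy scale: 45 eV³ = 4.50e-26 GeV³.
Result: 4.50e-26 × 1.299e47 = 5.847e21 m⁻³.

5.847e21 m⁻³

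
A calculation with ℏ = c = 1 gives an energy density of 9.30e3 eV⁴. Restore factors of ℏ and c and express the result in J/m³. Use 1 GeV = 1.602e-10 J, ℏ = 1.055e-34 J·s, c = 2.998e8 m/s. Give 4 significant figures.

1.936e5 J/m³

[E]/[L]³ = [E]⁴/(ℏc)³; restore (ℏc)⁻³.
1 GeV⁴ → 1/(ℏc)³ × (1 GeV in J)⁴ = 2.082e37 J/m³.
Convert the energy scale: 9.30e3 eV⁴ = 9.30e-33 GeV⁴.
Result: 9.30e-33 × 2.082e37 = 1.936e5 J/m³.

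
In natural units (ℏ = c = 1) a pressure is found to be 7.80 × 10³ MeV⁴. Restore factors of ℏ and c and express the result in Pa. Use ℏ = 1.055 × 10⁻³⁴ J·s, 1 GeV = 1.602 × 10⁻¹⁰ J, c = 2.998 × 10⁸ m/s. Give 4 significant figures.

Pressure is [E]/[L]³ = [E]⁴/(ℏc)³.
1 GeV⁴ → 1/(ℏc)³ × (1 GeV in J)⁴ = 2.082 × 10³⁷ Pa.
Convert the energy scale: 7.80 × 10³ MeV⁴ = 7.80 × 10⁻⁹ GeV⁴.
Result: 7.80 × 10⁻⁹ × 2.082 × 10³⁷ = 1.624 × 10²⁹ Pa.

1.624 × 10²⁹ Pa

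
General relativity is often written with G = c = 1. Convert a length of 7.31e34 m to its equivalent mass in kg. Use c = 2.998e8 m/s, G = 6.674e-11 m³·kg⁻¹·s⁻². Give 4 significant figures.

Length → mass via c²/G.
7.31e34 m × (c²/G) = 9.845e61 kg

9.845e61 kg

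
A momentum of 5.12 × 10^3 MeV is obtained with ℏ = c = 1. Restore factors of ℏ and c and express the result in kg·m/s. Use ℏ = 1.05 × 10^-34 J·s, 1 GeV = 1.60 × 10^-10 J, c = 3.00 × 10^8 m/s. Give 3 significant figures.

Momentum is [E]/c; divide by c.
1 GeV → 1/c × (1 GeV in J) = 5.33 × 10^-19 kg·m/s.
Convert the energy scale: 5.12 × 10^3 MeV = 5.12 GeV.
Result: 5.12 × 5.33 × 10^-19 = 2.73 × 10^-18 kg·m/s.

2.73 × 10^-18 kg·m/s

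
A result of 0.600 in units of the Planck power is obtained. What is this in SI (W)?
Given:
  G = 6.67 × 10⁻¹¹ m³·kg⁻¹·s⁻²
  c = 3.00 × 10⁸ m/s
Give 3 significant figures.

2.19 × 10⁵² W

One Planck power: P_P = c⁵/G = 3.64 × 10⁵² W.
0.600 × 3.64 × 10⁵² W = 2.19 × 10⁵² W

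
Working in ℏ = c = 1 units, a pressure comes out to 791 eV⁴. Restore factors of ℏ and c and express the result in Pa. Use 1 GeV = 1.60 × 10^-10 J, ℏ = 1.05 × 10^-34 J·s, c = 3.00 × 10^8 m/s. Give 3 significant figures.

1.66 × 10^4 Pa

Pressure is [E]/[L]³ = [E]⁴/(ℏc)³.
1 GeV⁴ → 1/(ℏc)³ × (1 GeV in J)⁴ = 2.10 × 10^37 Pa.
Convert the energy scale: 791 eV⁴ = 7.91 × 10^-34 GeV⁴.
Result: 7.91 × 10^-34 × 2.10 × 10^37 = 1.66 × 10^4 Pa.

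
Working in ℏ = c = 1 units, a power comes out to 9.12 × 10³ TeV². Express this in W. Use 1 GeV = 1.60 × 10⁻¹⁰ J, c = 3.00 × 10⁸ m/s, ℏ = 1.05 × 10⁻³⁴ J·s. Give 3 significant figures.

Power is [E]/[T] = [E]²/ℏ.
1 GeV² → 1/ℏ × (1 GeV in J)² = 2.44 × 10¹⁴ W.
Convert the energy scale: 9.12 × 10³ TeV² = 9.12 × 10⁹ GeV².
Result: 9.12 × 10⁹ × 2.44 × 10¹⁴ = 2.22 × 10²⁴ W.

2.22 × 10²⁴ W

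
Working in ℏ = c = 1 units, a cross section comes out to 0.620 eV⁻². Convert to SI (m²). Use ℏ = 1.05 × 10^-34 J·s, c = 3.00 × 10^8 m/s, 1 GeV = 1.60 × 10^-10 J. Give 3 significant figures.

2.40 × 10^-14 m²

Area is [L]² = [E]⁻²·(ℏc)²; restore (ℏc)².
1 GeV⁻² → (ℏc)² × (1 GeV in J)⁻² = 3.88 × 10^-32 m².
Convert the energy scale: 0.620 eV⁻² = 6.20 × 10^17 GeV⁻².
Result: 6.20 × 10^17 × 3.88 × 10^-32 = 2.40 × 10^-14 m².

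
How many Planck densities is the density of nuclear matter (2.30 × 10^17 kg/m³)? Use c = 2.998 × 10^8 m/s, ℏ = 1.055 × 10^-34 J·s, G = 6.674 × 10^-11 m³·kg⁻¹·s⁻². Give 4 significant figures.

4.463 × 10^-80

Planck density: ρ_P = c⁵/(ℏG²) = 5.154 × 10^96 kg/m³.
2.30 × 10^17 / 5.154 × 10^96 = 4.463 × 10^-80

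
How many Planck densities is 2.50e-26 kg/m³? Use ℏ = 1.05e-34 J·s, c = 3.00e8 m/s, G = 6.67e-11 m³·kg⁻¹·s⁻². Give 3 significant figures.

Planck density: ρ_P = c⁵/(ℏG²) = 5.20e96 kg/m³.
2.50e-26 / 5.20e96 = 4.81e-123

4.81e-123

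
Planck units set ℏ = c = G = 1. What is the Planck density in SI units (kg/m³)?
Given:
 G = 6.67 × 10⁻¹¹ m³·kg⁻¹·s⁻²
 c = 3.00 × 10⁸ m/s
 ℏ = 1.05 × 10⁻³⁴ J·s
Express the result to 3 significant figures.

Dimensional analysis gives ρ_P = c⁵/(ℏG²).
  = 2.43 × 10⁴² / 4.67 × 10⁻⁵⁵
  = 5.20 × 10⁹⁶ kg/m³

5.20 × 10⁹⁶ kg/m³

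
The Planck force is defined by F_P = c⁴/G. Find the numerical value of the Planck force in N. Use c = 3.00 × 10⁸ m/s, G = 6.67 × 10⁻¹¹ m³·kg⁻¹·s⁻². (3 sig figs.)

1.21 × 10⁴⁴ N

F_P = c⁴/G
  = 8.10 × 10³³ / 6.67 × 10⁻¹¹
  = 1.21 × 10⁴⁴ N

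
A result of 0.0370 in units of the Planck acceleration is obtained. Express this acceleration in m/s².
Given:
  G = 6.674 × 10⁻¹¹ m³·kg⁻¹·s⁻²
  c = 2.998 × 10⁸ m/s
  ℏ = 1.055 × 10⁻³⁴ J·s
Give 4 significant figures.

2.057 × 10⁵⁰ m/s²

One Planck acceleration: a_P = √(c⁷/(ℏG)) = 5.560 × 10⁵¹ m/s².
0.0370 × 5.560 × 10⁵¹ m/s² = 2.057 × 10⁵⁰ m/s²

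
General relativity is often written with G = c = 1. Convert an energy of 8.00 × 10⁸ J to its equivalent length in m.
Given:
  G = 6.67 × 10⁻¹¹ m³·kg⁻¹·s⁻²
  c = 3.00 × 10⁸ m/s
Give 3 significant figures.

Energy → length via G/c⁴.
8.00 × 10⁸ J × (G/c⁴) = 6.59 × 10⁻³⁶ m

6.59 × 10⁻³⁶ m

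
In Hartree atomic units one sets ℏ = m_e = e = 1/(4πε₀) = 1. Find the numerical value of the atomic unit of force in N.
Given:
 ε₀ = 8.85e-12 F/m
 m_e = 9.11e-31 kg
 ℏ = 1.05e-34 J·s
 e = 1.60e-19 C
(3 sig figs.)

8.33e-8 N

F_au = E_h/a₀ = m_e²e⁶/((4πε₀)³ℏ⁴)
E_h = 4.38e-18 J
a₀ = 5.26e-11 m
E_h/a₀ = 8.33e-8 N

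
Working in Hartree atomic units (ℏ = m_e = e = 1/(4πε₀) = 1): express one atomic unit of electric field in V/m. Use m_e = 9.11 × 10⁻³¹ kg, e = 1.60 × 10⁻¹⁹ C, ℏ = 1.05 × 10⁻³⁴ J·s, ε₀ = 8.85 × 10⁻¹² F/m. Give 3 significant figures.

From ℏ = m_e = e = 1/(4πε₀) = 1 the electric field scale is E_au = E_h/(e a₀) = m_e²e⁵/((4πε₀)³ℏ⁴).
E_h = 4.38 × 10⁻¹⁸ J
a₀ = 5.26 × 10⁻¹¹ m
E_h/(e·a₀) = 5.20 × 10¹¹ V/m

5.20 × 10¹¹ V/m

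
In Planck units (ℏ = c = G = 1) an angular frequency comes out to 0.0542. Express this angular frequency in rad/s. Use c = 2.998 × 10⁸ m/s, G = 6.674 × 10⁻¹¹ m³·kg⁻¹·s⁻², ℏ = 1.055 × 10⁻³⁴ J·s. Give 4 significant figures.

1.005 × 10⁴² rad/s

One Planck angular frequency: ω_P = √(c⁵/(ℏG)) = 1.855 × 10⁴³ rad/s.
0.0542 × 1.855 × 10⁴³ rad/s = 1.005 × 10⁴² rad/s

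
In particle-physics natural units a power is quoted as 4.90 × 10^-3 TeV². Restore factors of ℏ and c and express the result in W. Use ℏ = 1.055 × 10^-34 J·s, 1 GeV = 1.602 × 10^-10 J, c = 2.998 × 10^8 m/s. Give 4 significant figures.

Power is [E]/[T] = [E]²/ℏ.
1 GeV² → 1/ℏ × (1 GeV in J)² = 2.433 × 10^14 W.
Convert the energy scale: 4.90 × 10^-3 TeV² = 4.90 × 10^3 GeV².
Result: 4.90 × 10^3 × 2.433 × 10^14 = 1.192 × 10^18 W.

1.192 × 10^18 W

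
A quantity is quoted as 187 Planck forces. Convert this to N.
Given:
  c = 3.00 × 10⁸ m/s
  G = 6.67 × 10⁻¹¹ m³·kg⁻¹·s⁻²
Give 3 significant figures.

2.27 × 10⁴⁶ N

One Planck force: F_P = c⁴/G = 1.21 × 10⁴⁴ N.
187 × 1.21 × 10⁴⁴ N = 2.27 × 10⁴⁶ N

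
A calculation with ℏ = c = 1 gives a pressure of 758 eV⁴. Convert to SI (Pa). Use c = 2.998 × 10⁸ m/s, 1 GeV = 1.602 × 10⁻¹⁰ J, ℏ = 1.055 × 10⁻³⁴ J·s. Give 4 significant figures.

Pressure is [E]/[L]³ = [E]⁴/(ℏc)³.
1 GeV⁴ → 1/(ℏc)³ × (1 GeV in J)⁴ = 2.082 × 10³⁷ Pa.
Convert the energy scale: 758 eV⁴ = 7.58 × 10⁻³⁴ GeV⁴.
Result: 7.58 × 10⁻³⁴ × 2.082 × 10³⁷ = 1.578 × 10⁴ Pa.

1.578 × 10⁴ Pa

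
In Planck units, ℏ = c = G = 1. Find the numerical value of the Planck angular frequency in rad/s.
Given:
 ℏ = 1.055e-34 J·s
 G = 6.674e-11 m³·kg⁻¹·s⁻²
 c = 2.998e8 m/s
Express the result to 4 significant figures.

1.855e43 rad/s

From ℏ = c = G = 1 the angular frequency scale is ω_P = √(c⁵/(ℏG)).
  = √(3.440e86)
  = 1.855e43 rad/s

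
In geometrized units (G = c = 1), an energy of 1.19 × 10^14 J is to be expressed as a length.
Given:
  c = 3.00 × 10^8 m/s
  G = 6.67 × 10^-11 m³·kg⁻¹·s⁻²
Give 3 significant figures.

Energy → length via G/c⁴.
1.19 × 10^14 J × (G/c⁴) = 9.80 × 10^-31 m

9.80 × 10^-31 m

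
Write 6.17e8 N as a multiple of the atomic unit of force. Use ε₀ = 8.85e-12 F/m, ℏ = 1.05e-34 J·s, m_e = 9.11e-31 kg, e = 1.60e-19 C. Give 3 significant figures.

7.41e15

atomic unit of force: F_au = E_h/a₀ = m_e²e⁶/((4πε₀)³ℏ⁴) = 8.33e-8 N.
6.17e8 / 8.33e-8 = 7.41e15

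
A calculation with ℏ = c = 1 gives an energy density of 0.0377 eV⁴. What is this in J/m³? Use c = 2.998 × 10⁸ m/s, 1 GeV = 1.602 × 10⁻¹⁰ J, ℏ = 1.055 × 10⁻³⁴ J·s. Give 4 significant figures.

[E]/[L]³ = [E]⁴/(ℏc)³; restore (ℏc)⁻³.
1 GeV⁴ → 1/(ℏc)³ × (1 GeV in J)⁴ = 2.082 × 10³⁷ J/m³.
Convert the energy scale: 0.0377 eV⁴ = 3.77 × 10⁻³⁸ GeV⁴.
Result: 3.77 × 10⁻³⁸ × 2.082 × 10³⁷ = 0.7848 J/m³.

0.7848 J/m³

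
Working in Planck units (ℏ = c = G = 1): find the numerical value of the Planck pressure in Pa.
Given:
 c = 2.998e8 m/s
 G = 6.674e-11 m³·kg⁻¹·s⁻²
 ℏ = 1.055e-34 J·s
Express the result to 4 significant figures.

4.632e113 Pa

The unique combination of the constants set to 1 with dimensions of pressure is p_P = c⁷/(ℏG²).
  = 2.177e59 / 4.699e-55
  = 4.632e113 Pa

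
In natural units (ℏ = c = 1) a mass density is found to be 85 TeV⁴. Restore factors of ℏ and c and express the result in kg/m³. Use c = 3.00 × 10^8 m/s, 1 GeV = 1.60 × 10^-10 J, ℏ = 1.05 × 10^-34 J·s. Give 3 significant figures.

Mass density is [E]/(c²[L]³) = [E]⁴/(ℏ³c⁵).
1 GeV⁴ → 1/(ℏ³c⁵) × (1 GeV in J)⁴ = 2.33 × 10^20 kg/m³.
Convert the energy scale: 85 TeV⁴ = 8.50 × 10^13 GeV⁴.
Result: 8.50 × 10^13 × 2.33 × 10^20 = 1.98 × 10^34 kg/m³.

1.98 × 10^34 kg/m³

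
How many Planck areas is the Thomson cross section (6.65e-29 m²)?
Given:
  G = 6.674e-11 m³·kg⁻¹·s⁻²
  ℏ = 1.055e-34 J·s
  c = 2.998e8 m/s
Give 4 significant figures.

Planck area: A_P = ℏG/c³ = 2.613e-70 m².
6.65e-29 / 2.613e-70 = 2.545e41

2.545e41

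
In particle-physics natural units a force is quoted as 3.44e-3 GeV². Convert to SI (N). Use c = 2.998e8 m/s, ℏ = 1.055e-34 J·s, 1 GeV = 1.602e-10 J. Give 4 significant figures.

Force is [E]/[L] = [E]²/(ℏc); restore (ℏc)⁻¹.
1 GeV² → 1/(ℏc) × (1 GeV in J)² = 8.114e5 N.
Result: 3.44e-3 × 8.114e5 = 2.791e3 N.

2.791e3 N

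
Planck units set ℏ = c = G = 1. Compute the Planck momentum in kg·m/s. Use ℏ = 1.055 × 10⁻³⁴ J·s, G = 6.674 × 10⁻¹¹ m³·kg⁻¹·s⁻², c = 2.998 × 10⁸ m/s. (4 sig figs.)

6.527 kg·m/s

Dimensional analysis gives p_P = √(ℏc³/G).
  = √(42.60)
  = 6.527 kg·m/s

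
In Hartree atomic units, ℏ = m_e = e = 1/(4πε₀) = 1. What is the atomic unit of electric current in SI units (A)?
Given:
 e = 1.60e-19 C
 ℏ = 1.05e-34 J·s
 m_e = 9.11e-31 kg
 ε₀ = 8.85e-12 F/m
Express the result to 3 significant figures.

The unique combination of the constants set to 1 with dimensions of current is I_au = e E_h/ℏ = m_e e⁵/((4πε₀)²ℏ³).
E_h = 4.38e-18 J
e·E_h/ℏ = 6.67e-3 A

6.67e-3 A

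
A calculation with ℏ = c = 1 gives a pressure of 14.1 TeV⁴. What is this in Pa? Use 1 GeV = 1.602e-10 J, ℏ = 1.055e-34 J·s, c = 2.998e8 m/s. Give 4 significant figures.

Pressure is [E]/[L]³ = [E]⁴/(ℏc)³.
1 GeV⁴ → 1/(ℏc)³ × (1 GeV in J)⁴ = 2.082e37 Pa.
Convert the energy scale: 14.1 TeV⁴ = 1.41e13 GeV⁴.
Result: 1.41e13 × 2.082e37 = 2.935e50 Pa.

2.935e50 Pa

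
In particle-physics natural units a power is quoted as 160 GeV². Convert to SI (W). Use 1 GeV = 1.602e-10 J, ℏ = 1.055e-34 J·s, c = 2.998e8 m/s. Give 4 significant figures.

3.892e16 W

Power is [E]/[T] = [E]²/ℏ.
1 GeV² → 1/ℏ × (1 GeV in J)² = 2.433e14 W.
Result: 160 × 2.433e14 = 3.892e16 W.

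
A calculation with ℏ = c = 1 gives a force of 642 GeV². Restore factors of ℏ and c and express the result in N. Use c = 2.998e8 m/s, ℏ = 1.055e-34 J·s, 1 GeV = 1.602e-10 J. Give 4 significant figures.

5.209e8 N

Force is [E]/[L] = [E]²/(ℏc); restore (ℏc)⁻¹.
1 GeV² → 1/(ℏc) × (1 GeV in J)² = 8.114e5 N.
Result: 642 × 8.114e5 = 5.209e8 N.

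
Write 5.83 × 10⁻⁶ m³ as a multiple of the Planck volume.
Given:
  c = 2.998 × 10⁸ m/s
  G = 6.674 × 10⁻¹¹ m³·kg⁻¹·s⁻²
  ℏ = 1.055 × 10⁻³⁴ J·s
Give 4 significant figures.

Planck volume: V_P = (ℏG/c³)^(3/2) = 4.224 × 10⁻¹⁰⁵ m³.
5.83 × 10⁻⁶ / 4.224 × 10⁻¹⁰⁵ = 1.380 × 10⁹⁹

1.380 × 10⁹⁹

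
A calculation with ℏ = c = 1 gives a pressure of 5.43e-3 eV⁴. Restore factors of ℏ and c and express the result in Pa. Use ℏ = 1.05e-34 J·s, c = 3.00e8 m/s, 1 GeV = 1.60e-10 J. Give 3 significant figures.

Pressure is [E]/[L]³ = [E]⁴/(ℏc)³.
1 GeV⁴ → 1/(ℏc)³ × (1 GeV in J)⁴ = 2.10e37 Pa.
Convert the energy scale: 5.43e-3 eV⁴ = 5.43e-39 GeV⁴.
Result: 5.43e-39 × 2.10e37 = 0.114 Pa.

0.114 Pa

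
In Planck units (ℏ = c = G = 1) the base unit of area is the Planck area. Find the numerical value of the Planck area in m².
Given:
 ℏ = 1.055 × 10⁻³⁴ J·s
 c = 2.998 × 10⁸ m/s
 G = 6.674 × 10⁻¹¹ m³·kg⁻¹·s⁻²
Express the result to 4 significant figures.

A_P = ℏG/c³
  = 7.041 × 10⁻⁴⁵ / 2.695 × 10²⁵
  = 2.613 × 10⁻⁷⁰ m²

2.613 × 10⁻⁷⁰ m²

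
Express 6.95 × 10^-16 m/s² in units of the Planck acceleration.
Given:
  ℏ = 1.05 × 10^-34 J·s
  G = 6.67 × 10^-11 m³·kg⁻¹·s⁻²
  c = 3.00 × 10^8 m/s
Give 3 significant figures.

1.24 × 10^-67

Planck acceleration: a_P = √(c⁷/(ℏG)) = 5.59 × 10^51 m/s².
6.95 × 10^-16 / 5.59 × 10^51 = 1.24 × 10^-67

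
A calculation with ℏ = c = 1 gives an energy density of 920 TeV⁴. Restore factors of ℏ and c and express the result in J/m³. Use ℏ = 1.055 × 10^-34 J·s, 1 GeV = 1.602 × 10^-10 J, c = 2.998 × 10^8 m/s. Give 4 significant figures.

[E]/[L]³ = [E]⁴/(ℏc)³; restore (ℏc)⁻³.
1 GeV⁴ → 1/(ℏc)³ × (1 GeV in J)⁴ = 2.082 × 10^37 J/m³.
Convert the energy scale: 920 TeV⁴ = 9.20 × 10^14 GeV⁴.
Result: 9.20 × 10^14 × 2.082 × 10^37 = 1.915 × 10^52 J/m³.

1.915 × 10^52 J/m³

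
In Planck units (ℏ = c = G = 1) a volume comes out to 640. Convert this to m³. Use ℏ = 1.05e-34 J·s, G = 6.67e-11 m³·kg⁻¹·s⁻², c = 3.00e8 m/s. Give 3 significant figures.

One Planck volume: V_P = (ℏG/c³)^(3/2) = 4.18e-105 m³.
640 × 4.18e-105 m³ = 2.67e-102 m³

2.67e-102 m³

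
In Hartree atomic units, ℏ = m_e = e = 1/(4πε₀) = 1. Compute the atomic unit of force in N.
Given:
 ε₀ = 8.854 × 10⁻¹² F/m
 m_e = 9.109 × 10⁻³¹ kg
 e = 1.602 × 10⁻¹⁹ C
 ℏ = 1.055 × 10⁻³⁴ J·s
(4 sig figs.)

From ℏ = m_e = e = 1/(4πε₀) = 1 the force scale is F_au = E_h/a₀ = m_e²e⁶/((4πε₀)³ℏ⁴).
E_h = 4.354 × 10⁻¹⁸ J
a₀ = 5.297 × 10⁻¹¹ m
E_h/a₀ = 8.220 × 10⁻⁸ N

8.220 × 10⁻⁸ N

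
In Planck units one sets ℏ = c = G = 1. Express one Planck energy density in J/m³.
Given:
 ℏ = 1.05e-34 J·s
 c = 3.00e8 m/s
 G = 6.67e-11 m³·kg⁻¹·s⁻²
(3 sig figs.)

4.68e113 J/m³

u_P = c⁷/(ℏG²)
  = 2.19e59 / 4.67e-55
  = 4.68e113 J/m³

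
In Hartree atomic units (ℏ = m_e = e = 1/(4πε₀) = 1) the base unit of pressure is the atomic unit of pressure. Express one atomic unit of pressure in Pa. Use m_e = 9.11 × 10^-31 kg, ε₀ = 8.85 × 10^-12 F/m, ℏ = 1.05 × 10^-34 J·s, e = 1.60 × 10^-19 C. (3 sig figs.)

3.01 × 10^13 Pa

P_au = E_h/a₀³ = m_e⁴e¹⁰/((4πε₀)⁵ℏ⁸)
E_h = 4.38 × 10^-18 J
a₀ = 5.26 × 10^-11 m
E_h/a₀³ = 3.01 × 10^13 Pa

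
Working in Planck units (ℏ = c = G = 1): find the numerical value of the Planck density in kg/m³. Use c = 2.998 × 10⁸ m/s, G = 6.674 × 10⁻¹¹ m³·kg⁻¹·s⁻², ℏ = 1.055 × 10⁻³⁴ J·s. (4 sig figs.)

5.154 × 10⁹⁶ kg/m³

Dimensional analysis gives ρ_P = c⁵/(ℏG²).
  = 2.422 × 10⁴² / 4.699 × 10⁻⁵⁵
  = 5.154 × 10⁹⁶ kg/m³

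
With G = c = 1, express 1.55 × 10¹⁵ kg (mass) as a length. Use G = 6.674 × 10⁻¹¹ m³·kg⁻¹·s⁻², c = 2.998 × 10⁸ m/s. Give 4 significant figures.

In G = c = 1 units mass has dimensions of length; the conversion factor is G/c².
1.55 × 10¹⁵ kg × (G/c²) = 1.151 × 10⁻¹² m

1.151 × 10⁻¹² m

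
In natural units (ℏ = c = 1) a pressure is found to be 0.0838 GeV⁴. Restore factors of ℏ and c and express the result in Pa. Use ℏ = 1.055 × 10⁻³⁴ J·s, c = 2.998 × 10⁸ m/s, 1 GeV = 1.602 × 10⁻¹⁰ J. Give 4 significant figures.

1.744 × 10³⁶ Pa

Pressure is [E]/[L]³ = [E]⁴/(ℏc)³.
1 GeV⁴ → 1/(ℏc)³ × (1 GeV in J)⁴ = 2.082 × 10³⁷ Pa.
Result: 0.0838 × 2.082 × 10³⁷ = 1.744 × 10³⁶ Pa.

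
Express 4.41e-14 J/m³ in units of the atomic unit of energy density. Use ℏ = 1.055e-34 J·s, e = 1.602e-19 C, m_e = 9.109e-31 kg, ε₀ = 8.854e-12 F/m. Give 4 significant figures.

1.506e-27

atomic unit of energy density: u_au = E_h/a₀³ = m_e⁴e¹⁰/((4πε₀)⁵ℏ⁸) = 2.929e13 J/m³.
4.41e-14 / 2.929e13 = 1.506e-27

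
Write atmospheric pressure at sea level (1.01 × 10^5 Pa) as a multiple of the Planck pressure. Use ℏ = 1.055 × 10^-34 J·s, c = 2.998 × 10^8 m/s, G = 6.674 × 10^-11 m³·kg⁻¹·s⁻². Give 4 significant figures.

2.180 × 10^-109

Planck pressure: p_P = c⁷/(ℏG²) = 4.632 × 10^113 Pa.
1.01 × 10^5 / 4.632 × 10^113 = 2.180 × 10^-109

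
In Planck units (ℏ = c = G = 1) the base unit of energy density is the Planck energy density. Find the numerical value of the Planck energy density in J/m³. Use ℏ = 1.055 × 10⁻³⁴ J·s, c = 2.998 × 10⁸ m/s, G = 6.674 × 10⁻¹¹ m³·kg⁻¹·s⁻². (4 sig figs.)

u_P = c⁷/(ℏG²)
  = 2.177 × 10⁵⁹ / 4.699 × 10⁻⁵⁵
  = 4.632 × 10¹¹³ J/m³

4.632 × 10¹¹³ J/m³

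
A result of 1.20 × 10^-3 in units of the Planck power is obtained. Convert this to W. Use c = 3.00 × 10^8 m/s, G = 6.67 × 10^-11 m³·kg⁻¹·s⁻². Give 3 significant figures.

One Planck power: P_P = c⁵/G = 3.64 × 10^52 W.
1.20 × 10^-3 × 3.64 × 10^52 W = 4.37 × 10^49 W

4.37 × 10^49 W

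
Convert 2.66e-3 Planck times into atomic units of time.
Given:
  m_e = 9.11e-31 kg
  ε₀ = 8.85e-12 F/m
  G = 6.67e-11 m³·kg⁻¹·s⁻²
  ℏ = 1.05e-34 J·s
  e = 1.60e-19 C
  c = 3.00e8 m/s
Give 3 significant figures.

Planck time: t_P = √(ℏG/c⁵) = 5.37e-44 s
atomic unit of time: τ_au = (4πε₀)²ℏ³/(m_e e⁴) = 2.40e-17 s
2.66e-3 × 5.37e-44 / 2.40e-17 = 5.95e-30

5.95e-30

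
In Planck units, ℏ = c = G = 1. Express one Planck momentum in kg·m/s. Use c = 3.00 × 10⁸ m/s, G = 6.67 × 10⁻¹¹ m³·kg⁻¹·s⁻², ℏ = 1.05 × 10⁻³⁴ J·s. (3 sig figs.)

From ℏ = c = G = 1 the momentum scale is p_P = √(ℏc³/G).
  = √(42.5)
  = 6.52 kg·m/s

6.52 kg·m/s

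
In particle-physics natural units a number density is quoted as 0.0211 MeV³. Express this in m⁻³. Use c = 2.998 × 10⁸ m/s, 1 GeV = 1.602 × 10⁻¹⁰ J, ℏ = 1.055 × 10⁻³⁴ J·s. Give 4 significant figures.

2.742 × 10³⁶ m⁻³

Number density is [L]⁻³ = [E]³/(ℏc)³.
1 GeV³ → 1/(ℏc)³ × (1 GeV in J)³ = 1.299 × 10⁴⁷ m⁻³.
Convert the energy scale: 0.0211 MeV³ = 2.11 × 10⁻¹¹ GeV³.
Result: 2.11 × 10⁻¹¹ × 1.299 × 10⁴⁷ = 2.742 × 10³⁶ m⁻³.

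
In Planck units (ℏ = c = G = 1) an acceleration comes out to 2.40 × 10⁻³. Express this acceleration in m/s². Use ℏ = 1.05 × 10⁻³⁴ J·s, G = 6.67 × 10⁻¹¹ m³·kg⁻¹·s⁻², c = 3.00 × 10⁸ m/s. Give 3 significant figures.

1.34 × 10⁴⁹ m/s²

One Planck acceleration: a_P = √(c⁷/(ℏG)) = 5.59 × 10⁵¹ m/s².
2.40 × 10⁻³ × 5.59 × 10⁵¹ m/s² = 1.34 × 10⁴⁹ m/s²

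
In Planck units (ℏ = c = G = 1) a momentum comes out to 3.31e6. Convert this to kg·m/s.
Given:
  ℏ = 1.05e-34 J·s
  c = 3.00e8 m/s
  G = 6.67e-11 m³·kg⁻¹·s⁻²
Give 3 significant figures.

2.16e7 kg·m/s

One Planck momentum: p_P = √(ℏc³/G) = 6.52 kg·m/s.
3.31e6 × 6.52 kg·m/s = 2.16e7 kg·m/s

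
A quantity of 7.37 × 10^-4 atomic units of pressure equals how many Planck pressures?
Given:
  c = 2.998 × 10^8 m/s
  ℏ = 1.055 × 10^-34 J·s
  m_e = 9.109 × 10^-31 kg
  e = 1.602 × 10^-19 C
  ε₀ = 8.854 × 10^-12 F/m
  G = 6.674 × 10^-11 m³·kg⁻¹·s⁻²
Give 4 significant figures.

atomic unit of pressure: P_au = E_h/a₀³ = m_e⁴e¹⁰/((4πε₀)⁵ℏ⁸) = 2.929 × 10^13 Pa
Planck pressure: p_P = c⁷/(ℏG²) = 4.632 × 10^113 Pa
7.37 × 10^-4 × 2.929 × 10^13 / 4.632 × 10^113 = 4.660 × 10^-104

4.660 × 10^-104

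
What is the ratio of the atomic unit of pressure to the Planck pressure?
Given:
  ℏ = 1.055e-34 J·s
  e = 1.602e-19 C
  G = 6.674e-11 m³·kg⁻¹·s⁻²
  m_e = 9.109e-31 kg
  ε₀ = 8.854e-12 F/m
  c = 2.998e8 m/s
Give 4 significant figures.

6.323e-101

atomic unit of pressure: P_au = E_h/a₀³ = m_e⁴e¹⁰/((4πε₀)⁵ℏ⁸) = 2.929e13 Pa
Planck pressure: p_P = c⁷/(ℏG²) = 4.632e113 Pa
ratio = 2.929e13 / 4.632e113 = 6.323e-101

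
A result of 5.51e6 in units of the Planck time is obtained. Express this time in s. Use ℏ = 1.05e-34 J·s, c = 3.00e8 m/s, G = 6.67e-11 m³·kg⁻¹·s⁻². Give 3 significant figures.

One Planck time: t_P = √(ℏG/c⁵) = 5.37e-44 s.
5.51e6 × 5.37e-44 s = 2.96e-37 s

2.96e-37 s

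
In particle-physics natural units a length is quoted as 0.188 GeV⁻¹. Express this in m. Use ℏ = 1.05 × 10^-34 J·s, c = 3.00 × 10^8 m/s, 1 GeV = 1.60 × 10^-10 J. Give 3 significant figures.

A length is [E]⁻¹ in ℏ=c=1; restore one factor of ℏc.
1 GeV⁻¹ → ℏc × (1 GeV in J)⁻¹ = 1.97 × 10^-16 m.
Result: 0.188 × 1.97 × 10^-16 = 3.70 × 10^-17 m.

3.70 × 10^-17 m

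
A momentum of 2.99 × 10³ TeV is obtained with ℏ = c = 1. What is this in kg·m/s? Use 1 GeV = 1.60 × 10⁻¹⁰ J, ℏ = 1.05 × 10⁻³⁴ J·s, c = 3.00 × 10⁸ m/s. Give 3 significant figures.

Momentum is [E]/c; divide by c.
1 GeV → 1/c × (1 GeV in J) = 5.33 × 10⁻¹⁹ kg·m/s.
Convert the energy scale: 2.99 × 10³ TeV = 2.99 × 10⁶ GeV.
Result: 2.99 × 10⁶ × 5.33 × 10⁻¹⁹ = 1.59 × 10⁻¹² kg·m/s.

1.59 × 10⁻¹² kg·m/s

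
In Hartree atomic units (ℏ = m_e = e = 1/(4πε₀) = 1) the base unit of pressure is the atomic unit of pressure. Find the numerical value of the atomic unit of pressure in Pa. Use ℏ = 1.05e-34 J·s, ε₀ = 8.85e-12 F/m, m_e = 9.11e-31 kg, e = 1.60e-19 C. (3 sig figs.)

3.01e13 Pa

P_au = E_h/a₀³ = m_e⁴e¹⁰/((4πε₀)⁵ℏ⁸)
E_h = 4.38e-18 J
a₀ = 5.26e-11 m
E_h/a₀³ = 3.01e13 Pa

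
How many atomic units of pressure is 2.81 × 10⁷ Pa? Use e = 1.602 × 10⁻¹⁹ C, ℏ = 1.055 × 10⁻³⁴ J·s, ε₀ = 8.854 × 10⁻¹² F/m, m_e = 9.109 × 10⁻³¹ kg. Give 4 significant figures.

9.593 × 10⁻⁷

atomic unit of pressure: P_au = E_h/a₀³ = m_e⁴e¹⁰/((4πε₀)⁵ℏ⁸) = 2.929 × 10¹³ Pa.
2.81 × 10⁷ / 2.929 × 10¹³ = 9.593 × 10⁻⁷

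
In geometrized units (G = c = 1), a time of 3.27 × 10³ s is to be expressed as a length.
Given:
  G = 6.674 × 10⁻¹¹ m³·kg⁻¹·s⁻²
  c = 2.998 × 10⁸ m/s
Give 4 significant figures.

9.803 × 10¹¹ m

Time → length via c.
3.27 × 10³ s × (c) = 9.803 × 10¹¹ m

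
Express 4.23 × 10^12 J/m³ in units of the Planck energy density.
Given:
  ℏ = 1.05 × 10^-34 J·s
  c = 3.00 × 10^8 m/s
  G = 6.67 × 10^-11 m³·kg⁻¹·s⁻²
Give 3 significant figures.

Planck energy density: u_P = c⁷/(ℏG²) = 4.68 × 10^113 J/m³.
4.23 × 10^12 / 4.68 × 10^113 = 9.04 × 10^-102

9.04 × 10^-102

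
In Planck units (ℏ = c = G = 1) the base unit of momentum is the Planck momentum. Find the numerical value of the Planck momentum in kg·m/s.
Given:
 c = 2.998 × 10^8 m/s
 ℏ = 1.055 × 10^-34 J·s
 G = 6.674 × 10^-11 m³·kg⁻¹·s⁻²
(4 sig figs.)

p_P = √(ℏc³/G)
  = √(42.60)
  = 6.527 kg·m/s

6.527 kg·m/s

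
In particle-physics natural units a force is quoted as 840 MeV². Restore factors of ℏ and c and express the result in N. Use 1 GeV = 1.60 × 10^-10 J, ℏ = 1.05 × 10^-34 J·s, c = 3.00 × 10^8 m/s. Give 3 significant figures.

683 N

Force is [E]/[L] = [E]²/(ℏc); restore (ℏc)⁻¹.
1 GeV² → 1/(ℏc) × (1 GeV in J)² = 8.13 × 10^5 N.
Convert the energy scale: 840 MeV² = 8.40 × 10^-4 GeV².
Result: 8.40 × 10^-4 × 8.13 × 10^5 = 683 N.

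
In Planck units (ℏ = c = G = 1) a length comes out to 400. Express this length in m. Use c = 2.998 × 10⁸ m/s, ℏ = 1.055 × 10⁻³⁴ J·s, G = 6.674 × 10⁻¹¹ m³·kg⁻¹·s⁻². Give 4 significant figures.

6.466 × 10⁻³³ m

One Planck length: ℓ_P = √(ℏG/c³) = 1.616 × 10⁻³⁵ m.
400 × 1.616 × 10⁻³⁵ m = 6.466 × 10⁻³³ m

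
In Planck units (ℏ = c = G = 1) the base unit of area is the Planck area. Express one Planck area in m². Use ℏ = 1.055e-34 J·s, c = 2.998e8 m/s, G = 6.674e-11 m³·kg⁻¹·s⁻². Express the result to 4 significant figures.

A_P = ℏG/c³
  = 7.041e-45 / 2.695e25
  = 2.613e-70 m²

2.613e-70 m²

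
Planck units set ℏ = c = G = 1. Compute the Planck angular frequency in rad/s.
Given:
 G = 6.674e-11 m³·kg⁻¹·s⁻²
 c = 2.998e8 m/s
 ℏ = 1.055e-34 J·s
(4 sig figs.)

From ℏ = c = G = 1 the angular frequency scale is ω_P = √(c⁵/(ℏG)).
  = √(3.440e86)
  = 1.855e43 rad/s

1.855e43 rad/s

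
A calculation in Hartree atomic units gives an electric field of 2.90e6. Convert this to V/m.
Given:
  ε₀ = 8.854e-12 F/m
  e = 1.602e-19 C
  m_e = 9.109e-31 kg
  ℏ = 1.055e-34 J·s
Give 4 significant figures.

One atomic unit of electric field: E_au = E_h/(e a₀) = m_e²e⁵/((4πε₀)³ℏ⁴) = 5.131e11 V/m.
2.90e6 × 5.131e11 V/m = 1.488e18 V/m

1.488e18 V/m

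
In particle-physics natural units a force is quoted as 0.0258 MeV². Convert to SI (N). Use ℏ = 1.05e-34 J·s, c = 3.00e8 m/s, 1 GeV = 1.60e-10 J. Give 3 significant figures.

0.0210 N

Force is [E]/[L] = [E]²/(ℏc); restore (ℏc)⁻¹.
1 GeV² → 1/(ℏc) × (1 GeV in J)² = 8.13e5 N.
Convert the energy scale: 0.0258 MeV² = 2.58e-8 GeV².
Result: 2.58e-8 × 8.13e5 = 0.0210 N.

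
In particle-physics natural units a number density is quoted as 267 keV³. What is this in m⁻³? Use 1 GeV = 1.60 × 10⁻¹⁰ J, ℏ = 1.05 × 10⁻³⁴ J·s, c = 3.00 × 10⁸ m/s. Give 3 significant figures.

3.50 × 10³¹ m⁻³

Number density is [L]⁻³ = [E]³/(ℏc)³.
1 GeV³ → 1/(ℏc)³ × (1 GeV in J)³ = 1.31 × 10⁴⁷ m⁻³.
Convert the energy scale: 267 keV³ = 2.67 × 10⁻¹⁶ GeV³.
Result: 2.67 × 10⁻¹⁶ × 1.31 × 10⁴⁷ = 3.50 × 10³¹ m⁻³.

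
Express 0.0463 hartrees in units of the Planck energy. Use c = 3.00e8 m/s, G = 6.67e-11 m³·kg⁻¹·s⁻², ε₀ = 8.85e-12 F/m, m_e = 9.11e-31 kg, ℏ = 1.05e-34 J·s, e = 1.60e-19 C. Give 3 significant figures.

hartree: E_h = m_e e⁴/(4πε₀ℏ)² = 4.38e-18 J
Planck energy: E_P = √(ℏc⁵/G) = 1.96e9 J
0.0463 × 4.38e-18 / 1.96e9 = 1.04e-28

1.04e-28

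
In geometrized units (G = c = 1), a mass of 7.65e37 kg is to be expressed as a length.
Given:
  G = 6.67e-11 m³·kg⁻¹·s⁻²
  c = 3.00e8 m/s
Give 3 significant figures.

In G = c = 1 units mass has dimensions of length; the conversion factor is G/c².
7.65e37 kg × (G/c²) = 5.67e10 m

5.67e10 m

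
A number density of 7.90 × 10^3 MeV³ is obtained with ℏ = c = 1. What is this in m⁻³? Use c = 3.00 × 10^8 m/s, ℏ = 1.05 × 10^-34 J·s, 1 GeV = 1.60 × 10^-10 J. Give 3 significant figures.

Number density is [L]⁻³ = [E]³/(ℏc)³.
1 GeV³ → 1/(ℏc)³ × (1 GeV in J)³ = 1.31 × 10^47 m⁻³.
Convert the energy scale: 7.90 × 10^3 MeV³ = 7.90 × 10^-6 GeV³.
Result: 7.90 × 10^-6 × 1.31 × 10^47 = 1.04 × 10^42 m⁻³.

1.04 × 10^42 m⁻³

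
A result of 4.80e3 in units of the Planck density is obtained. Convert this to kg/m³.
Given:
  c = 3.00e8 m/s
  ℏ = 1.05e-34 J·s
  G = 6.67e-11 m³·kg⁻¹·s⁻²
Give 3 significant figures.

2.50e100 kg/m³

One Planck density: ρ_P = c⁵/(ℏG²) = 5.20e96 kg/m³.
4.80e3 × 5.20e96 kg/m³ = 2.50e100 kg/m³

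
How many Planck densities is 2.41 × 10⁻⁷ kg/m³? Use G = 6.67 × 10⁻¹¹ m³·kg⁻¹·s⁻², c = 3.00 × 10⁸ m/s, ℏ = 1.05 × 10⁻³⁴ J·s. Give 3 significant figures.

Planck density: ρ_P = c⁵/(ℏG²) = 5.20 × 10⁹⁶ kg/m³.
2.41 × 10⁻⁷ / 5.20 × 10⁹⁶ = 4.63 × 10⁻¹⁰⁴

4.63 × 10⁻¹⁰⁴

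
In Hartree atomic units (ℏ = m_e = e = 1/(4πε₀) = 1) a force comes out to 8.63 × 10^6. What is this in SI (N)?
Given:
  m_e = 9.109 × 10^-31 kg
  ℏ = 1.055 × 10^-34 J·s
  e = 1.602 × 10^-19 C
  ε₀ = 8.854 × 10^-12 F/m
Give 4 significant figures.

0.7094 N

One atomic unit of force: F_au = E_h/a₀ = m_e²e⁶/((4πε₀)³ℏ⁴) = 8.220 × 10^-8 N.
8.63 × 10^6 × 8.220 × 10^-8 N = 0.7094 N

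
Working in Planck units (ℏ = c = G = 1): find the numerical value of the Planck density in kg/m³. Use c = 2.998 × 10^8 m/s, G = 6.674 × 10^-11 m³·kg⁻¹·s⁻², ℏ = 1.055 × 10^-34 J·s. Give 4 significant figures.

The unique combination of the constants set to 1 with dimensions of density is ρ_P = c⁵/(ℏG²).
  = 2.422 × 10^42 / 4.699 × 10^-55
  = 5.154 × 10^96 kg/m³

5.154 × 10^96 kg/m³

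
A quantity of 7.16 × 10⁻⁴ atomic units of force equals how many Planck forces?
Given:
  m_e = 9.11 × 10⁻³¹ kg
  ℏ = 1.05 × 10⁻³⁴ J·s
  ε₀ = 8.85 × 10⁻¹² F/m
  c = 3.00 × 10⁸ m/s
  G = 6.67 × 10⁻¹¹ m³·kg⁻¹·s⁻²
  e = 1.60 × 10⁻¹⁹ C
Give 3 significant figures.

atomic unit of force: F_au = E_h/a₀ = m_e²e⁶/((4πε₀)³ℏ⁴) = 8.33 × 10⁻⁸ N
Planck force: F_P = c⁴/G = 1.21 × 10⁴⁴ N
7.16 × 10⁻⁴ × 8.33 × 10⁻⁸ / 1.21 × 10⁴⁴ = 4.91 × 10⁻⁵⁵

4.91 × 10⁻⁵⁵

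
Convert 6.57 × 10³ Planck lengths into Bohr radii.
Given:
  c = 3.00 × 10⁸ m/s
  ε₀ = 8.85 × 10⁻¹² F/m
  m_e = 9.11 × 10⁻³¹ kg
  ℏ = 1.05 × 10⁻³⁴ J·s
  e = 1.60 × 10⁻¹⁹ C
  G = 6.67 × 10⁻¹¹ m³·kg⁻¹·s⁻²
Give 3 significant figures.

Planck length: ℓ_P = √(ℏG/c³) = 1.61 × 10⁻³⁵ m
Bohr radius: a₀ = 4πε₀ℏ²/(m_e e²) = 5.26 × 10⁻¹¹ m
6.57 × 10³ × 1.61 × 10⁻³⁵ / 5.26 × 10⁻¹¹ = 2.01 × 10⁻²¹

2.01 × 10⁻²¹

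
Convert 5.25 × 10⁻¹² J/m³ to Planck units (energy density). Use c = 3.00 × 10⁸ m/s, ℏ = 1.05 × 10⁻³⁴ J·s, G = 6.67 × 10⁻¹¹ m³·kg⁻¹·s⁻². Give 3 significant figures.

Planck energy density: u_P = c⁷/(ℏG²) = 4.68 × 10¹¹³ J/m³.
5.25 × 10⁻¹² / 4.68 × 10¹¹³ = 1.12 × 10⁻¹²⁵

1.12 × 10⁻¹²⁵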